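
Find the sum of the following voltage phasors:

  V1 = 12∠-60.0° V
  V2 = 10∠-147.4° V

Step 1 — Convert each phasor to rectangular form:
  V1 = 12·(cos(-60.0°) + j·sin(-60.0°)) = 6 - j10.39 V
  V2 = 10·(cos(-147.4°) + j·sin(-147.4°)) = -8.425 - j5.388 V
Step 2 — Sum components: V_total = -2.425 - j15.78 V.
Step 3 — Convert to polar: |V_total| = 15.97 V, ∠V_total = -98.7°.

V_total = 15.97∠-98.7° V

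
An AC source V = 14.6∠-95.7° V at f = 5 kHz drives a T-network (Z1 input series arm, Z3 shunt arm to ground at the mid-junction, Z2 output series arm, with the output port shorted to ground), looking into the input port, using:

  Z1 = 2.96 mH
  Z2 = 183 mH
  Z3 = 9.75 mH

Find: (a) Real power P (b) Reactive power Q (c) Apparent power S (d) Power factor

Step 1 — Angular frequency: ω = 2π·f = 2π·5000 = 3.142e+04 rad/s.
Step 2 — Component impedances:
  Z1: Z = jωL = j·3.142e+04·0.00296 = 0 + j92.99 Ω
  Z2: Z = jωL = j·3.142e+04·0.183 = 0 + j5749 Ω
  Z3: Z = jωL = j·3.142e+04·0.00975 = 0 + j306.3 Ω
Step 3 — With the output port shorted to ground, the output series arm Z2 runs from the junction to ground; the shunt arm Z3 also runs from the junction to ground. They appear in parallel: Z3 || Z2 = 0 + j290.8 Ω.
Step 4 — Series with input arm Z1: Z_in = Z1 + (Z3 || Z2) = 0 + j383.8 Ω = 383.8∠90.0° Ω.
Step 5 — Source phasor: V = 14.6∠-95.7° V = -1.45 - j14.53 V.
Step 6 — Current: I = V / Z = -0.03785 + j0.003778 A = 0.03804∠174.3° A.
Step 7 — Complex power: S = V·I* = 0 + j0.5554 VA.
Step 8 — Real power: P = Re(S) = 0 W.
Step 9 — Reactive power: Q = Im(S) = 0.5554 VAR.
Step 10 — Apparent power: |S| = 0.5554 VA.
Step 11 — Power factor: PF = P/|S| = 0 (lagging).

(a) P = 0 W  (b) Q = 0.5554 VAR  (c) S = 0.5554 VA  (d) PF = 0 (lagging)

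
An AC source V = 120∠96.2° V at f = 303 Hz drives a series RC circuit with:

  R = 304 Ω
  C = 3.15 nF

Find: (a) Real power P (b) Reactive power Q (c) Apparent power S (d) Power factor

Step 1 — Angular frequency: ω = 2π·f = 2π·303 = 1904 rad/s.
Step 2 — Component impedances:
  R: Z = R = 304 Ω
  C: Z = 1/(jωC) = -j/(ω·C) = 0 - j1.668e+05 Ω
Step 3 — Series combination: Z_total = R + C = 304 - j1.668e+05 Ω = 1.668e+05∠-89.9° Ω.
Step 4 — Source phasor: V = 120∠96.2° V = -12.96 + j119.3 V.
Step 5 — Current: I = V / Z = -0.0007156 - j7.642e-05 A = 0.0007196∠-173.9° A.
Step 6 — Complex power: S = V·I* = 0.0001574 - j0.08636 VA.
Step 7 — Real power: P = Re(S) = 0.0001574 W.
Step 8 — Reactive power: Q = Im(S) = -0.08636 VAR.
Step 9 — Apparent power: |S| = 0.08636 VA.
Step 10 — Power factor: PF = P/|S| = 0.001823 (leading).

(a) P = 0.0001574 W  (b) Q = -0.08636 VAR  (c) S = 0.08636 VA  (d) PF = 0.001823 (leading)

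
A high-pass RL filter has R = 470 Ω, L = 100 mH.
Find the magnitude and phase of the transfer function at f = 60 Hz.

Step 1 — Angular frequency: ω = 2π·60 = 377 rad/s.
Step 2 — Transfer function: H(jω) = jωL/(R + jωL).
Step 3 — Numerator jωL = j·37.7; denominator R + jωL = 470 + j37.7.
Step 4 — H = 0.006393 + j0.0797.
Step 5 — Magnitude: |H| = 0.07995 (-21.9 dB); phase: φ = 85.4°.

|H| = 0.07995 (-21.9 dB), φ = 85.4°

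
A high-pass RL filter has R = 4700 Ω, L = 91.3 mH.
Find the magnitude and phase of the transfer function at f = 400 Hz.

Step 1 — Angular frequency: ω = 2π·400 = 2513 rad/s.
Step 2 — Transfer function: H(jω) = jωL/(R + jωL).
Step 3 — Numerator jωL = j·229.5; denominator R + jωL = 4700 + j229.5.
Step 4 — H = 0.002378 + j0.04871.
Step 5 — Magnitude: |H| = 0.04876 (-26.2 dB); phase: φ = 87.2°.

|H| = 0.04876 (-26.2 dB), φ = 87.2°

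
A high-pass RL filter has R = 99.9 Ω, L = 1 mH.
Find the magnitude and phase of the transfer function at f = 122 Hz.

Step 1 — Angular frequency: ω = 2π·122 = 766.5 rad/s.
Step 2 — Transfer function: H(jω) = jωL/(R + jωL).
Step 3 — Numerator jωL = j·0.7665; denominator R + jωL = 99.9 + j0.7665.
Step 4 — H = 5.887e-05 + j0.007673.
Step 5 — Magnitude: |H| = 0.007673 (-42.3 dB); phase: φ = 89.6°.

|H| = 0.007673 (-42.3 dB), φ = 89.6°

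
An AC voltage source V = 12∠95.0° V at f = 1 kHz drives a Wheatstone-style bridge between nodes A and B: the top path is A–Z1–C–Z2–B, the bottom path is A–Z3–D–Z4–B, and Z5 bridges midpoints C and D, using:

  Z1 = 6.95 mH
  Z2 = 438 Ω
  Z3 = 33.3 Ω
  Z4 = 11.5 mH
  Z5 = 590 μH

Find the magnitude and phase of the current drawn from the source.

Step 1 — Angular frequency: ω = 2π·f = 2π·1000 = 6283 rad/s.
Step 2 — Component impedances:
  Z1: Z = jωL = j·6283·0.00695 = 0 + j43.67 Ω
  Z2: Z = R = 438 Ω
  Z3: Z = R = 33.3 Ω
  Z4: Z = jωL = j·6283·0.0115 = 0 + j72.26 Ω
  Z5: Z = jωL = j·6283·0.00059 = 0 + j3.707 Ω
Step 3 — Bridge requires nodal analysis (the Z5 bridge couples midpoints C and D, so the two paths cannot be reduced to a simple series/parallel combination). Setting node B to ground and injecting 1 A at node A, the 3-node admittance system at A, C, D solves to V_A = Z_AB = 34.15 + j85.29 Ω = 91.87∠68.2° Ω.
Step 4 — Source phasor: V = 12∠95.0° V = -1.046 + j11.95 V.
Step 5 — Ohm's law: I = V / Z_total = (-1.046 + j11.95) / (34.15 + j85.29) = 0.1166 + j0.05894 A.
Step 6 — Convert to polar: |I| = 0.1306 A, ∠I = 26.8°.

I = 0.1306∠26.8° A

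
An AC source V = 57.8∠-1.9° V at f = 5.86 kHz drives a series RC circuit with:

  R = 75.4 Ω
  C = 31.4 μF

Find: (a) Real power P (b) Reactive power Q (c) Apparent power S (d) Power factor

Step 1 — Angular frequency: ω = 2π·f = 2π·5860 = 3.682e+04 rad/s.
Step 2 — Component impedances:
  R: Z = R = 75.4 Ω
  C: Z = 1/(jωC) = -j/(ω·C) = 0 - j0.865 Ω
Step 3 — Series combination: Z_total = R + C = 75.4 - j0.865 Ω = 75.4∠-0.7° Ω.
Step 4 — Source phasor: V = 57.8∠-1.9° V = 57.77 - j1.916 V.
Step 5 — Current: I = V / Z = 0.7663 - j0.01662 A = 0.7665∠-1.2° A.
Step 6 — Complex power: S = V·I* = 44.3 - j0.5082 VA.
Step 7 — Real power: P = Re(S) = 44.3 W.
Step 8 — Reactive power: Q = Im(S) = -0.5082 VAR.
Step 9 — Apparent power: |S| = 44.31 VA.
Step 10 — Power factor: PF = P/|S| = 0.9999 (leading).

(a) P = 44.3 W  (b) Q = -0.5082 VAR  (c) S = 44.31 VA  (d) PF = 0.9999 (leading)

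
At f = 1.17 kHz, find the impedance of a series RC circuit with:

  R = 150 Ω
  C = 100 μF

Step 1 — Angular frequency: ω = 2π·f = 2π·1170 = 7351 rad/s.
Step 2 — Component impedances:
  R: Z = R = 150 Ω
  C: Z = 1/(jωC) = -j/(ω·C) = 0 - j1.36 Ω
Step 3 — Series combination: Z_total = R + C = 150 - j1.36 Ω = 150∠-0.5° Ω.

Z = 150 - j1.36 Ω = 150∠-0.5° Ω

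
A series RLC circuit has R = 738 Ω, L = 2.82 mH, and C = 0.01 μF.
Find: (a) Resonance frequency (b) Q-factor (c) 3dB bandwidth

Step 1 — Resonance: ω₀ = 1/√(LC) = 1/√(0.00282·1e-08) = 1.883e+05 rad/s.
Step 2 — f₀ = ω₀/(2π) = 2.997e+04 Hz.
Step 3 — Series Q: Q = ω₀L/R = 1.883e+05·0.00282/738 = 0.7196.
Step 4 — Bandwidth: Δω = ω₀/Q = 2.617e+05 rad/s; BW = Δω/(2π) = 4.165e+04 Hz.

(a) f₀ = 2.997e+04 Hz  (b) Q = 0.7196  (c) BW = 4.165e+04 Hz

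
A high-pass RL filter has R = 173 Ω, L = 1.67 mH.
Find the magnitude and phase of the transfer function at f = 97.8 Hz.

Step 1 — Angular frequency: ω = 2π·97.8 = 614.5 rad/s.
Step 2 — Transfer function: H(jω) = jωL/(R + jωL).
Step 3 — Numerator jωL = j·1.026; denominator R + jωL = 173 + j1.026.
Step 4 — H = 3.519e-05 + j0.005932.
Step 5 — Magnitude: |H| = 0.005932 (-44.5 dB); phase: φ = 89.7°.

|H| = 0.005932 (-44.5 dB), φ = 89.7°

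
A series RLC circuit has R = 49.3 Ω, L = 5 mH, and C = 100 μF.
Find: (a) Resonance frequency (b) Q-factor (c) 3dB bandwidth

Step 1 — Resonance: ω₀ = 1/√(LC) = 1/√(0.005·0.0001) = 1414 rad/s.
Step 2 — f₀ = ω₀/(2π) = 225.1 Hz.
Step 3 — Series Q: Q = ω₀L/R = 1414·0.005/49.3 = 0.1434.
Step 4 — Bandwidth: Δω = ω₀/Q = 9860 rad/s; BW = Δω/(2π) = 1569 Hz.

(a) f₀ = 225.1 Hz  (b) Q = 0.1434  (c) BW = 1569 Hz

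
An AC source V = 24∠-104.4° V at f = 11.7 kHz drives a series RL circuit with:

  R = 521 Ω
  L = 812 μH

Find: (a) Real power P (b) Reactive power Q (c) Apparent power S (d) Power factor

Step 1 — Angular frequency: ω = 2π·f = 2π·1.17e+04 = 7.351e+04 rad/s.
Step 2 — Component impedances:
  R: Z = R = 521 Ω
  L: Z = jωL = j·7.351e+04·0.000812 = 0 + j59.69 Ω
Step 3 — Series combination: Z_total = R + L = 521 + j59.69 Ω = 524.4∠6.5° Ω.
Step 4 — Source phasor: V = 24∠-104.4° V = -5.969 - j23.25 V.
Step 5 — Current: I = V / Z = -0.01635 - j0.04274 A = 0.04577∠-110.9° A.
Step 6 — Complex power: S = V·I* = 1.091 + j0.125 VA.
Step 7 — Real power: P = Re(S) = 1.091 W.
Step 8 — Reactive power: Q = Im(S) = 0.125 VAR.
Step 9 — Apparent power: |S| = 1.098 VA.
Step 10 — Power factor: PF = P/|S| = 0.9935 (lagging).

(a) P = 1.091 W  (b) Q = 0.125 VAR  (c) S = 1.098 VA  (d) PF = 0.9935 (lagging)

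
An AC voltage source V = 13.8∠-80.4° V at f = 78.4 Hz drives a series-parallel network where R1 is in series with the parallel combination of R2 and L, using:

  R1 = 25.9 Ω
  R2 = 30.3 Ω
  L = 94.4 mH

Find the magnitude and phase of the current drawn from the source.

Step 1 — Angular frequency: ω = 2π·f = 2π·78.4 = 492.6 rad/s.
Step 2 — Component impedances:
  R1: Z = R = 25.9 Ω
  R2: Z = R = 30.3 Ω
  L: Z = jωL = j·492.6·0.0944 = 0 + j46.5 Ω
Step 3 — Parallel branch: R2 || L = 1/(1/R2 + 1/L) = 21.27 + j13.86 Ω.
Step 4 — Series with R1: Z_total = R1 + (R2 || L) = 47.17 + j13.86 Ω = 49.16∠16.4° Ω.
Step 5 — Source phasor: V = 13.8∠-80.4° V = 2.301 - j13.61 V.
Step 6 — Ohm's law: I = V / Z_total = (2.301 - j13.61) / (47.17 + j13.86) = -0.03311 - j0.2787 A.
Step 7 — Convert to polar: |I| = 0.2807 A, ∠I = -96.8°.

I = 0.2807∠-96.8° A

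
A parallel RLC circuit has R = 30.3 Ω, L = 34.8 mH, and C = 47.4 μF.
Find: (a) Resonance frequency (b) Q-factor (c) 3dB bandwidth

Step 1 — Resonance: ω₀ = 1/√(LC) = 1/√(0.0348·4.74e-05) = 778.6 rad/s.
Step 2 — f₀ = ω₀/(2π) = 123.9 Hz.
Step 3 — Parallel Q: Q = R/(ω₀L) = 30.3/(778.6·0.0348) = 1.118.
Step 4 — Bandwidth: Δω = ω₀/Q = 696.3 rad/s; BW = Δω/(2π) = 110.8 Hz.

(a) f₀ = 123.9 Hz  (b) Q = 1.118  (c) BW = 110.8 Hz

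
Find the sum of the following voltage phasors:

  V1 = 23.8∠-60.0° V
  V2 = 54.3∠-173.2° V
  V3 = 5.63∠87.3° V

Step 1 — Convert each phasor to rectangular form:
  V1 = 23.8·(cos(-60.0°) + j·sin(-60.0°)) = 11.9 - j20.61 V
  V2 = 54.3·(cos(-173.2°) + j·sin(-173.2°)) = -53.92 - j6.429 V
  V3 = 5.63·(cos(87.3°) + j·sin(87.3°)) = 0.2652 + j5.624 V
Step 2 — Sum components: V_total = -41.75 - j21.42 V.
Step 3 — Convert to polar: |V_total| = 46.93 V, ∠V_total = -152.8°.

V_total = 46.93∠-152.8° V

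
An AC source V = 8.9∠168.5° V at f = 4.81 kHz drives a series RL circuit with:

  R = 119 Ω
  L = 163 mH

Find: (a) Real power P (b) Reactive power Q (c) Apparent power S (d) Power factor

Step 1 — Angular frequency: ω = 2π·f = 2π·4810 = 3.022e+04 rad/s.
Step 2 — Component impedances:
  R: Z = R = 119 Ω
  L: Z = jωL = j·3.022e+04·0.163 = 0 + j4926 Ω
Step 3 — Series combination: Z_total = R + L = 119 + j4926 Ω = 4928∠88.6° Ω.
Step 4 — Source phasor: V = 8.9∠168.5° V = -8.721 + j1.774 V.
Step 5 — Current: I = V / Z = 0.0003172 + j0.001778 A = 0.001806∠79.9° A.
Step 6 — Complex power: S = V·I* = 0.0003882 + j0.01607 VA.
Step 7 — Real power: P = Re(S) = 0.0003882 W.
Step 8 — Reactive power: Q = Im(S) = 0.01607 VAR.
Step 9 — Apparent power: |S| = 0.01607 VA.
Step 10 — Power factor: PF = P/|S| = 0.02415 (lagging).

(a) P = 0.0003882 W  (b) Q = 0.01607 VAR  (c) S = 0.01607 VA  (d) PF = 0.02415 (lagging)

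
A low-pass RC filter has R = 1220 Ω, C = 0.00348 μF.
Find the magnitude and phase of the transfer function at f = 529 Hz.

Step 1 — Angular frequency: ω = 2π·529 = 3324 rad/s.
Step 2 — Transfer function: H(jω) = 1/(1 + jωRC).
Step 3 — Denominator: 1 + jωRC = 1 + j·3324·1220·3.48e-09 = 1 + j0.01411.
Step 4 — H = 0.9998 - j0.01411.
Step 5 — Magnitude: |H| = 0.9999 (-0.0 dB); phase: φ = -0.8°.

|H| = 0.9999 (-0.0 dB), φ = -0.8°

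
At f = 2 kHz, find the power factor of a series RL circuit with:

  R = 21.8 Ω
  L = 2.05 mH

Step 1 — Angular frequency: ω = 2π·f = 2π·2000 = 1.257e+04 rad/s.
Step 2 — Component impedances:
  R: Z = R = 21.8 Ω
  L: Z = jωL = j·1.257e+04·0.00205 = 0 + j25.76 Ω
Step 3 — Series combination: Z_total = R + L = 21.8 + j25.76 Ω = 33.75∠49.8° Ω.
Step 4 — Power factor: PF = cos(φ) = Re(Z)/|Z| = 21.8/33.747 = 0.646.
Step 5 — Type: Im(Z) = 25.76 ⇒ lagging (phase φ = 49.8°).

PF = 0.646 (lagging, φ = 49.8°)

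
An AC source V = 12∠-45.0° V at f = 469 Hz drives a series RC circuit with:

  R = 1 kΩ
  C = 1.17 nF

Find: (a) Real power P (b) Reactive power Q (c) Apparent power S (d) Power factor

Step 1 — Angular frequency: ω = 2π·f = 2π·469 = 2947 rad/s.
Step 2 — Component impedances:
  R: Z = R = 1000 Ω
  C: Z = 1/(jωC) = -j/(ω·C) = 0 - j2.9e+05 Ω
Step 3 — Series combination: Z_total = R + C = 1000 - j2.9e+05 Ω = 2.9e+05∠-89.8° Ω.
Step 4 — Source phasor: V = 12∠-45.0° V = 8.485 - j8.485 V.
Step 5 — Current: I = V / Z = 2.936e-05 + j2.915e-05 A = 4.137e-05∠44.8° A.
Step 6 — Complex power: S = V·I* = 1.712e-06 - j0.0004965 VA.
Step 7 — Real power: P = Re(S) = 1.712e-06 W.
Step 8 — Reactive power: Q = Im(S) = -0.0004965 VAR.
Step 9 — Apparent power: |S| = 0.0004965 VA.
Step 10 — Power factor: PF = P/|S| = 0.003448 (leading).

(a) P = 1.712e-06 W  (b) Q = -0.0004965 VAR  (c) S = 0.0004965 VA  (d) PF = 0.003448 (leading)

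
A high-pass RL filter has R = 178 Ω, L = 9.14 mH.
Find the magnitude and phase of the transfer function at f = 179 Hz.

Step 1 — Angular frequency: ω = 2π·179 = 1125 rad/s.
Step 2 — Transfer function: H(jω) = jωL/(R + jωL).
Step 3 — Numerator jωL = j·10.28; denominator R + jωL = 178 + j10.28.
Step 4 — H = 0.003324 + j0.05756.
Step 5 — Magnitude: |H| = 0.05765 (-24.8 dB); phase: φ = 86.7°.

|H| = 0.05765 (-24.8 dB), φ = 86.7°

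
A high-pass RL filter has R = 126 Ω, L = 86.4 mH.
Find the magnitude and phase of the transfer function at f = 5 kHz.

Step 1 — Angular frequency: ω = 2π·5000 = 3.142e+04 rad/s.
Step 2 — Transfer function: H(jω) = jωL/(R + jωL).
Step 3 — Numerator jωL = j·2714; denominator R + jωL = 126 + j2714.
Step 4 — H = 0.9978 + j0.04632.
Step 5 — Magnitude: |H| = 0.9989 (-0.0 dB); phase: φ = 2.7°.

|H| = 0.9989 (-0.0 dB), φ = 2.7°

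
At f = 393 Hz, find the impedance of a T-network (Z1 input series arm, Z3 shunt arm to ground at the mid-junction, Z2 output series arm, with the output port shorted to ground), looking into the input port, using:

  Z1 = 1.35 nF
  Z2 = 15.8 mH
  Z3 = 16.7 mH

Step 1 — Angular frequency: ω = 2π·f = 2π·393 = 2469 rad/s.
Step 2 — Component impedances:
  Z1: Z = 1/(jωC) = -j/(ω·C) = 0 - j3e+05 Ω
  Z2: Z = jωL = j·2469·0.0158 = 0 + j39.01 Ω
  Z3: Z = jωL = j·2469·0.0167 = 0 + j41.24 Ω
Step 3 — With the output port shorted to ground, the output series arm Z2 runs from the junction to ground; the shunt arm Z3 also runs from the junction to ground. They appear in parallel: Z3 || Z2 = 0 + j20.05 Ω.
Step 4 — Series with input arm Z1: Z_in = Z1 + (Z3 || Z2) = 0 - j3e+05 Ω = 3e+05∠-90.0° Ω.

Z = 0 - j3e+05 Ω = 3e+05∠-90.0° Ω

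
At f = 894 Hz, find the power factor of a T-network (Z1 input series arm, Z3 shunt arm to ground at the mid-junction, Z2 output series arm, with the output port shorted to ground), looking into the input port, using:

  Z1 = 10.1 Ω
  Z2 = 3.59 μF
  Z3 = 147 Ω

Step 1 — Angular frequency: ω = 2π·f = 2π·894 = 5617 rad/s.
Step 2 — Component impedances:
  Z1: Z = R = 10.1 Ω
  Z2: Z = 1/(jωC) = -j/(ω·C) = 0 - j49.59 Ω
  Z3: Z = R = 147 Ω
Step 3 — With the output port shorted to ground, the output series arm Z2 runs from the junction to ground; the shunt arm Z3 also runs from the junction to ground. They appear in parallel: Z3 || Z2 = 15.02 - j44.52 Ω.
Step 4 — Series with input arm Z1: Z_in = Z1 + (Z3 || Z2) = 25.12 - j44.52 Ω = 51.12∠-60.6° Ω.
Step 5 — Power factor: PF = cos(φ) = Re(Z)/|Z| = 25.12/51.12 = 0.4914.
Step 6 — Type: Im(Z) = -44.52 ⇒ leading (phase φ = -60.6°).

PF = 0.4914 (leading, φ = -60.6°)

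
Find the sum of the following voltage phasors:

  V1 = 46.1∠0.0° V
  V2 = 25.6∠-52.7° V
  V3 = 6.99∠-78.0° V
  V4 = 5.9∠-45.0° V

Step 1 — Convert each phasor to rectangular form:
  V1 = 46.1·(cos(0.0°) + j·sin(0.0°)) = 46.1 V
  V2 = 25.6·(cos(-52.7°) + j·sin(-52.7°)) = 15.51 - j20.36 V
  V3 = 6.99·(cos(-78.0°) + j·sin(-78.0°)) = 1.453 - j6.837 V
  V4 = 5.9·(cos(-45.0°) + j·sin(-45.0°)) = 4.172 - j4.172 V
Step 2 — Sum components: V_total = 67.24 - j31.37 V.
Step 3 — Convert to polar: |V_total| = 74.2 V, ∠V_total = -25.0°.

V_total = 74.2∠-25.0° V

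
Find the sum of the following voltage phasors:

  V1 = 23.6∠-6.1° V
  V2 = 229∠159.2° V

Step 1 — Convert each phasor to rectangular form:
  V1 = 23.6·(cos(-6.1°) + j·sin(-6.1°)) = 23.47 - j2.508 V
  V2 = 229·(cos(159.2°) + j·sin(159.2°)) = -214.1 + j81.32 V
Step 2 — Sum components: V_total = -190.6 + j78.81 V.
Step 3 — Convert to polar: |V_total| = 206.3 V, ∠V_total = 157.5°.

V_total = 206.3∠157.5° V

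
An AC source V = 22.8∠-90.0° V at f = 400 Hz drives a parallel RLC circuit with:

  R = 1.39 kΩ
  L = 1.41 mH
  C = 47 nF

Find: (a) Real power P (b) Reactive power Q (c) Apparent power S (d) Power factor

Step 1 — Angular frequency: ω = 2π·f = 2π·400 = 2513 rad/s.
Step 2 — Component impedances:
  R: Z = R = 1390 Ω
  L: Z = jωL = j·2513·0.00141 = 0 + j3.544 Ω
  C: Z = 1/(jωC) = -j/(ω·C) = 0 - j8466 Ω
Step 3 — Parallel combination: 1/Z_total = 1/R + 1/L + 1/C; Z_total = 0.009042 + j3.545 Ω = 3.545∠89.9° Ω.
Step 4 — Source phasor: V = 22.8∠-90.0° V = 0 - j22.8 V.
Step 5 — Current: I = V / Z = -6.431 - j0.0164 A = 6.431∠-179.9° A.
Step 6 — Complex power: S = V·I* = 0.374 + j146.6 VA.
Step 7 — Real power: P = Re(S) = 0.374 W.
Step 8 — Reactive power: Q = Im(S) = 146.6 VAR.
Step 9 — Apparent power: |S| = 146.6 VA.
Step 10 — Power factor: PF = P/|S| = 0.00255 (lagging).

(a) P = 0.374 W  (b) Q = 146.6 VAR  (c) S = 146.6 VA  (d) PF = 0.00255 (lagging)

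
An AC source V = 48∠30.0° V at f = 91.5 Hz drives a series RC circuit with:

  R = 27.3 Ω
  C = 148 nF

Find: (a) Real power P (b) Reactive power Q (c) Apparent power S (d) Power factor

Step 1 — Angular frequency: ω = 2π·f = 2π·91.5 = 574.9 rad/s.
Step 2 — Component impedances:
  R: Z = R = 27.3 Ω
  C: Z = 1/(jωC) = -j/(ω·C) = 0 - j1.175e+04 Ω
Step 3 — Series combination: Z_total = R + C = 27.3 - j1.175e+04 Ω = 1.175e+04∠-89.9° Ω.
Step 4 — Source phasor: V = 48∠30.0° V = 41.57 + j24 V.
Step 5 — Current: I = V / Z = -0.002034 + j0.003542 A = 0.004084∠119.9° A.
Step 6 — Complex power: S = V·I* = 0.0004554 - j0.196 VA.
Step 7 — Real power: P = Re(S) = 0.0004554 W.
Step 8 — Reactive power: Q = Im(S) = -0.196 VAR.
Step 9 — Apparent power: |S| = 0.196 VA.
Step 10 — Power factor: PF = P/|S| = 0.002323 (leading).

(a) P = 0.0004554 W  (b) Q = -0.196 VAR  (c) S = 0.196 VA  (d) PF = 0.002323 (leading)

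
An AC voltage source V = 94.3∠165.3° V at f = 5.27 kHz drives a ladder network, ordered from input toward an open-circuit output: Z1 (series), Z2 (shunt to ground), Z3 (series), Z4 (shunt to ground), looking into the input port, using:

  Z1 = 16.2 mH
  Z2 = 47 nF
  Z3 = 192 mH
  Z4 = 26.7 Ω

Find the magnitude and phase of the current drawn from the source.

Step 1 — Angular frequency: ω = 2π·f = 2π·5270 = 3.311e+04 rad/s.
Step 2 — Component impedances:
  Z1: Z = jωL = j·3.311e+04·0.0162 = 0 + j536.4 Ω
  Z2: Z = 1/(jωC) = -j/(ω·C) = 0 - j642.6 Ω
  Z3: Z = jωL = j·3.311e+04·0.192 = 0 + j6358 Ω
  Z4: Z = R = 26.7 Ω
Step 3 — Ladder network (open output): work backward from the far end, alternating series and parallel combinations. Z_in = 0.3375 - j178.4 Ω = 178.4∠-89.9° Ω.
Step 4 — Source phasor: V = 94.3∠165.3° V = -91.21 + j23.93 V.
Step 5 — Ohm's law: I = V / Z_total = (-91.21 + j23.93) / (0.3375 - j178.4) = -0.1351 - j0.5111 A.
Step 6 — Convert to polar: |I| = 0.5286 A, ∠I = -104.8°.

I = 0.5286∠-104.8° A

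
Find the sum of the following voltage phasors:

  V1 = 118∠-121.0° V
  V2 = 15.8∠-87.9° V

Step 1 — Convert each phasor to rectangular form:
  V1 = 118·(cos(-121.0°) + j·sin(-121.0°)) = -60.77 - j101.1 V
  V2 = 15.8·(cos(-87.9°) + j·sin(-87.9°)) = 0.579 - j15.79 V
Step 2 — Sum components: V_total = -60.2 - j116.9 V.
Step 3 — Convert to polar: |V_total| = 131.5 V, ∠V_total = -117.2°.

V_total = 131.5∠-117.2° V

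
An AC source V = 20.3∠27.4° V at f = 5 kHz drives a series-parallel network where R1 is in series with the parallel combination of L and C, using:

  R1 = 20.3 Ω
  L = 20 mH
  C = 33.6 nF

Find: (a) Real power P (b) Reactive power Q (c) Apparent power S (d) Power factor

Step 1 — Angular frequency: ω = 2π·f = 2π·5000 = 3.142e+04 rad/s.
Step 2 — Component impedances:
  R1: Z = R = 20.3 Ω
  L: Z = jωL = j·3.142e+04·0.02 = 0 + j628.3 Ω
  C: Z = 1/(jωC) = -j/(ω·C) = 0 - j947.4 Ω
Step 3 — Parallel branch: L || C = 1/(1/L + 1/C) = 0 + j1866 Ω.
Step 4 — Series with R1: Z_total = R1 + (L || C) = 20.3 + j1866 Ω = 1866∠89.4° Ω.
Step 5 — Source phasor: V = 20.3∠27.4° V = 18.02 + j9.342 V.
Step 6 — Current: I = V / Z = 0.005112 - j0.009604 A = 0.01088∠-62.0° A.
Step 7 — Complex power: S = V·I* = 0.002403 + j0.2208 VA.
Step 8 — Real power: P = Re(S) = 0.002403 W.
Step 9 — Reactive power: Q = Im(S) = 0.2208 VAR.
Step 10 — Apparent power: |S| = 0.2209 VA.
Step 11 — Power factor: PF = P/|S| = 0.01088 (lagging).

(a) P = 0.002403 W  (b) Q = 0.2208 VAR  (c) S = 0.2209 VA  (d) PF = 0.01088 (lagging)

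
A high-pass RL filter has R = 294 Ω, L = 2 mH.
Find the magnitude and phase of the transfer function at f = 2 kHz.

Step 1 — Angular frequency: ω = 2π·2000 = 1.257e+04 rad/s.
Step 2 — Transfer function: H(jω) = jωL/(R + jωL).
Step 3 — Numerator jωL = j·25.13; denominator R + jωL = 294 + j25.13.
Step 4 — H = 0.007255 + j0.08487.
Step 5 — Magnitude: |H| = 0.08517 (-21.4 dB); phase: φ = 85.1°.

|H| = 0.08517 (-21.4 dB), φ = 85.1°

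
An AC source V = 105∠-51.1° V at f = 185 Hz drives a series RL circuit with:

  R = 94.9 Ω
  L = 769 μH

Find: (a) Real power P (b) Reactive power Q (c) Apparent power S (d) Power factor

Step 1 — Angular frequency: ω = 2π·f = 2π·185 = 1162 rad/s.
Step 2 — Component impedances:
  R: Z = R = 94.9 Ω
  L: Z = jωL = j·1162·0.000769 = 0 + j0.8939 Ω
Step 3 — Series combination: Z_total = R + L = 94.9 + j0.8939 Ω = 94.9∠0.5° Ω.
Step 4 — Source phasor: V = 105∠-51.1° V = 65.94 - j81.72 V.
Step 5 — Current: I = V / Z = 0.6866 - j0.8675 A = 1.106∠-51.6° A.
Step 6 — Complex power: S = V·I* = 116.2 + j1.094 VA.
Step 7 — Real power: P = Re(S) = 116.2 W.
Step 8 — Reactive power: Q = Im(S) = 1.094 VAR.
Step 9 — Apparent power: |S| = 116.2 VA.
Step 10 — Power factor: PF = P/|S| = 1 (lagging).

(a) P = 116.2 W  (b) Q = 1.094 VAR  (c) S = 116.2 VA  (d) PF = 1 (lagging)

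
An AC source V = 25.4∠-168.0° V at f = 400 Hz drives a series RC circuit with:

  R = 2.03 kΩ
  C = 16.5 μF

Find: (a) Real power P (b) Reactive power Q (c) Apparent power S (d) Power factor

Step 1 — Angular frequency: ω = 2π·f = 2π·400 = 2513 rad/s.
Step 2 — Component impedances:
  R: Z = R = 2030 Ω
  C: Z = 1/(jωC) = -j/(ω·C) = 0 - j24.11 Ω
Step 3 — Series combination: Z_total = R + C = 2030 - j24.11 Ω = 2030∠-0.7° Ω.
Step 4 — Source phasor: V = 25.4∠-168.0° V = -24.84 - j5.281 V.
Step 5 — Current: I = V / Z = -0.01221 - j0.002746 A = 0.01251∠-167.3° A.
Step 6 — Complex power: S = V·I* = 0.3178 - j0.003775 VA.
Step 7 — Real power: P = Re(S) = 0.3178 W.
Step 8 — Reactive power: Q = Im(S) = -0.003775 VAR.
Step 9 — Apparent power: |S| = 0.3178 VA.
Step 10 — Power factor: PF = P/|S| = 0.9999 (leading).

(a) P = 0.3178 W  (b) Q = -0.003775 VAR  (c) S = 0.3178 VA  (d) PF = 0.9999 (leading)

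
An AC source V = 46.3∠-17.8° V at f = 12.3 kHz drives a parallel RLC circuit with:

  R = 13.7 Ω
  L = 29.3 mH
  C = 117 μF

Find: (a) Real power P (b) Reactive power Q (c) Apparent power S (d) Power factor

Step 1 — Angular frequency: ω = 2π·f = 2π·1.23e+04 = 7.728e+04 rad/s.
Step 2 — Component impedances:
  R: Z = R = 13.7 Ω
  L: Z = jωL = j·7.728e+04·0.0293 = 0 + j2264 Ω
  C: Z = 1/(jωC) = -j/(ω·C) = 0 - j0.1106 Ω
Step 3 — Parallel combination: 1/Z_total = 1/R + 1/L + 1/C; Z_total = 0.0008928 - j0.1106 Ω = 0.1106∠-89.5° Ω.
Step 4 — Source phasor: V = 46.3∠-17.8° V = 44.08 - j14.15 V.
Step 5 — Current: I = V / Z = 131.2 + j397.6 A = 418.6∠71.7° A.
Step 6 — Complex power: S = V·I* = 156.5 - j1.938e+04 VA.
Step 7 — Real power: P = Re(S) = 156.5 W.
Step 8 — Reactive power: Q = Im(S) = -1.938e+04 VAR.
Step 9 — Apparent power: |S| = 1.938e+04 VA.
Step 10 — Power factor: PF = P/|S| = 0.008073 (leading).

(a) P = 156.5 W  (b) Q = -1.938e+04 VAR  (c) S = 1.938e+04 VA  (d) PF = 0.008073 (leading)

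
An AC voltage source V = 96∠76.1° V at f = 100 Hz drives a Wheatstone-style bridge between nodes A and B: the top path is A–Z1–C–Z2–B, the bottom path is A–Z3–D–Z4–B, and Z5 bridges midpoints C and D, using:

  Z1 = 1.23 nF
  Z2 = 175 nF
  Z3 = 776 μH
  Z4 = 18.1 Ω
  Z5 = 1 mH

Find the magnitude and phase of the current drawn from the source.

Step 1 — Angular frequency: ω = 2π·f = 2π·100 = 628.3 rad/s.
Step 2 — Component impedances:
  Z1: Z = 1/(jωC) = -j/(ω·C) = 0 - j1.294e+06 Ω
  Z2: Z = 1/(jωC) = -j/(ω·C) = 0 - j9095 Ω
  Z3: Z = jωL = j·628.3·0.000776 = 0 + j0.4876 Ω
  Z4: Z = R = 18.1 Ω
  Z5: Z = jωL = j·628.3·0.001 = 0 + j0.6283 Ω
Step 3 — Bridge requires nodal analysis (the Z5 bridge couples midpoints C and D, so the two paths cannot be reduced to a simple series/parallel combination). Setting node B to ground and injecting 1 A at node A, the 3-node admittance system at A, C, D solves to V_A = Z_AB = 18.1 + j0.4516 Ω = 18.11∠1.4° Ω.
Step 4 — Source phasor: V = 96∠76.1° V = 23.06 + j93.19 V.
Step 5 — Ohm's law: I = V / Z_total = (23.06 + j93.19) / (18.1 + j0.4516) = 1.402 + j5.114 A.
Step 6 — Convert to polar: |I| = 5.302 A, ∠I = 74.7°.

I = 5.302∠74.7° A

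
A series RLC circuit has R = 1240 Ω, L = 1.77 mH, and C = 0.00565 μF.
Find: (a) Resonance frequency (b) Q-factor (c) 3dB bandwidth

Step 1 — Resonance condition Im(Z)=0 gives ω₀ = 1/√(LC).
Step 2 — ω₀ = 1/√(0.00177·5.65e-09) = 3.162e+05 rad/s.
Step 3 — f₀ = ω₀/(2π) = 5.033e+04 Hz.
Step 4 — Series Q: Q = ω₀L/R = 3.162e+05·0.00177/1240 = 0.4514.
Step 5 — 3dB bandwidth: Δω = ω₀/Q = 7.006e+05 rad/s; BW = Δω/(2π) = 1.115e+05 Hz.

(a) f₀ = 5.033e+04 Hz  (b) Q = 0.4514  (c) BW = 1.115e+05 Hz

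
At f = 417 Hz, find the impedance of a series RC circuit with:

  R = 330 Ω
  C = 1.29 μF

Step 1 — Angular frequency: ω = 2π·f = 2π·417 = 2620 rad/s.
Step 2 — Component impedances:
  R: Z = R = 330 Ω
  C: Z = 1/(jωC) = -j/(ω·C) = 0 - j295.9 Ω
Step 3 — Series combination: Z_total = R + C = 330 - j295.9 Ω = 443.2∠-41.9° Ω.

Z = 330 - j295.9 Ω = 443.2∠-41.9° Ω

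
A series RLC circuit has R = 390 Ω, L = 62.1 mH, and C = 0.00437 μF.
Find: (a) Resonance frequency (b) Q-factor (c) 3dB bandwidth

Step 1 — Resonance condition Im(Z)=0 gives ω₀ = 1/√(LC).
Step 2 — ω₀ = 1/√(0.0621·4.37e-09) = 6.07e+04 rad/s.
Step 3 — f₀ = ω₀/(2π) = 9661 Hz.
Step 4 — Series Q: Q = ω₀L/R = 6.07e+04·0.0621/390 = 9.666.
Step 5 — 3dB bandwidth: Δω = ω₀/Q = 6280 rad/s; BW = Δω/(2π) = 999.5 Hz.

(a) f₀ = 9661 Hz  (b) Q = 9.666  (c) BW = 999.5 Hz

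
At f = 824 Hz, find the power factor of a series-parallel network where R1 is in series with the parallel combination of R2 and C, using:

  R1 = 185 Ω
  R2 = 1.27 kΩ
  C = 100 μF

Step 1 — Angular frequency: ω = 2π·f = 2π·824 = 5177 rad/s.
Step 2 — Component impedances:
  R1: Z = R = 185 Ω
  R2: Z = R = 1270 Ω
  C: Z = 1/(jωC) = -j/(ω·C) = 0 - j1.931 Ω
Step 3 — Parallel branch: R2 || C = 1/(1/R2 + 1/C) = 0.002938 - j1.931 Ω.
Step 4 — Series with R1: Z_total = R1 + (R2 || C) = 185 - j1.931 Ω = 185∠-0.6° Ω.
Step 5 — Power factor: PF = cos(φ) = Re(Z)/|Z| = 185/185.01 = 0.9999.
Step 6 — Type: Im(Z) = -1.931 ⇒ leading (phase φ = -0.6°).

PF = 0.9999 (leading, φ = -0.6°)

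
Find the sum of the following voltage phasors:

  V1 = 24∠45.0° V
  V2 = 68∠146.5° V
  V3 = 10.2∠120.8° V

Step 1 — Convert each phasor to rectangular form:
  V1 = 24·(cos(45.0°) + j·sin(45.0°)) = 16.97 + j16.97 V
  V2 = 68·(cos(146.5°) + j·sin(146.5°)) = -56.7 + j37.53 V
  V3 = 10.2·(cos(120.8°) + j·sin(120.8°)) = -5.223 + j8.761 V
Step 2 — Sum components: V_total = -44.96 + j63.26 V.
Step 3 — Convert to polar: |V_total| = 77.61 V, ∠V_total = 125.4°.

V_total = 77.61∠125.4° V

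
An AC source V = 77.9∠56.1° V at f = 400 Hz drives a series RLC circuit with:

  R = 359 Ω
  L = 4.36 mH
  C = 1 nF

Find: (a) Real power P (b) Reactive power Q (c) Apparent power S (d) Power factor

Step 1 — Angular frequency: ω = 2π·f = 2π·400 = 2513 rad/s.
Step 2 — Component impedances:
  R: Z = R = 359 Ω
  L: Z = jωL = j·2513·0.00436 = 0 + j10.96 Ω
  C: Z = 1/(jωC) = -j/(ω·C) = 0 - j3.979e+05 Ω
Step 3 — Series combination: Z_total = R + L + C = 359 - j3.979e+05 Ω = 3.979e+05∠-89.9° Ω.
Step 4 — Source phasor: V = 77.9∠56.1° V = 43.45 + j64.66 V.
Step 5 — Current: I = V / Z = -0.0001624 + j0.0001093 A = 0.0001958∠146.0° A.
Step 6 — Complex power: S = V·I* = 1.376e-05 - j0.01525 VA.
Step 7 — Real power: P = Re(S) = 1.376e-05 W.
Step 8 — Reactive power: Q = Im(S) = -0.01525 VAR.
Step 9 — Apparent power: |S| = 0.01525 VA.
Step 10 — Power factor: PF = P/|S| = 0.0009023 (leading).

(a) P = 1.376e-05 W  (b) Q = -0.01525 VAR  (c) S = 0.01525 VA  (d) PF = 0.0009023 (leading)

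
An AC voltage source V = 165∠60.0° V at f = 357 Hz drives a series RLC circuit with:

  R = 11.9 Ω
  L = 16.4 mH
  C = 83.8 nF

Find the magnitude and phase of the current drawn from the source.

Step 1 — Angular frequency: ω = 2π·f = 2π·357 = 2243 rad/s.
Step 2 — Component impedances:
  R: Z = R = 11.9 Ω
  L: Z = jωL = j·2243·0.0164 = 0 + j36.79 Ω
  C: Z = 1/(jωC) = -j/(ω·C) = 0 - j5320 Ω
Step 3 — Series combination: Z_total = R + L + C = 11.9 - j5283 Ω = 5283∠-89.9° Ω.
Step 4 — Source phasor: V = 165∠60.0° V = 82.5 + j142.9 V.
Step 5 — Ohm's law: I = V / Z_total = (82.5 + j142.9) / (11.9 - j5283) = -0.02701 + j0.01568 A.
Step 6 — Convert to polar: |I| = 0.03123 A, ∠I = 149.9°.

I = 0.03123∠149.9° A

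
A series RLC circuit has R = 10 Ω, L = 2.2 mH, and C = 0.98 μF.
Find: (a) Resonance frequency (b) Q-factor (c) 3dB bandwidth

Step 1 — Resonance: ω₀ = 1/√(LC) = 1/√(0.0022·9.8e-07) = 2.154e+04 rad/s.
Step 2 — f₀ = ω₀/(2π) = 3428 Hz.
Step 3 — Series Q: Q = ω₀L/R = 2.154e+04·0.0022/10 = 4.738.
Step 4 — Bandwidth: Δω = ω₀/Q = 4545 rad/s; BW = Δω/(2π) = 723.4 Hz.

(a) f₀ = 3428 Hz  (b) Q = 4.738  (c) BW = 723.4 Hz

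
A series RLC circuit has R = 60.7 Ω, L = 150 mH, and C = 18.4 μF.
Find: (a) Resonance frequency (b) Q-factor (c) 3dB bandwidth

Step 1 — Resonance: ω₀ = 1/√(LC) = 1/√(0.15·1.84e-05) = 601.9 rad/s.
Step 2 — f₀ = ω₀/(2π) = 95.8 Hz.
Step 3 — Series Q: Q = ω₀L/R = 601.9·0.15/60.7 = 1.487.
Step 4 — Bandwidth: Δω = ω₀/Q = 404.7 rad/s; BW = Δω/(2π) = 64.4 Hz.

(a) f₀ = 95.8 Hz  (b) Q = 1.487  (c) BW = 64.4 Hz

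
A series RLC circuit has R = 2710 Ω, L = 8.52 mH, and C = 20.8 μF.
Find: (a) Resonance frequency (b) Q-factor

Step 1 — Resonance condition Im(Z)=0 gives ω₀ = 1/√(LC).
Step 2 — ω₀ = 1/√(0.00852·2.08e-05) = 2375 rad/s.
Step 3 — f₀ = ω₀/(2π) = 378.1 Hz.
Step 4 — Series Q: Q = ω₀L/R = 2375·0.00852/2710 = 0.007468.

(a) f₀ = 378.1 Hz  (b) Q = 0.007468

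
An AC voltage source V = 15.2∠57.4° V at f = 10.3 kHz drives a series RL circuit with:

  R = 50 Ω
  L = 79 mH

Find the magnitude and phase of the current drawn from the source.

Step 1 — Angular frequency: ω = 2π·f = 2π·1.03e+04 = 6.472e+04 rad/s.
Step 2 — Component impedances:
  R: Z = R = 50 Ω
  L: Z = jωL = j·6.472e+04·0.079 = 0 + j5113 Ω
Step 3 — Series combination: Z_total = R + L = 50 + j5113 Ω = 5113∠89.4° Ω.
Step 4 — Source phasor: V = 15.2∠57.4° V = 8.189 + j12.81 V.
Step 5 — Ohm's law: I = V / Z_total = (8.189 + j12.81) / (50 + j5113) = 0.00252 - j0.001577 A.
Step 6 — Convert to polar: |I| = 0.002973 A, ∠I = -32.0°.

I = 0.002973∠-32.0° A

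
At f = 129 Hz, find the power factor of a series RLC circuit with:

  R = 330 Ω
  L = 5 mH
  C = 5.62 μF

Step 1 — Angular frequency: ω = 2π·f = 2π·129 = 810.5 rad/s.
Step 2 — Component impedances:
  R: Z = R = 330 Ω
  L: Z = jωL = j·810.5·0.005 = 0 + j4.053 Ω
  C: Z = 1/(jωC) = -j/(ω·C) = 0 - j219.5 Ω
Step 3 — Series combination: Z_total = R + L + C = 330 - j215.5 Ω = 394.1∠-33.1° Ω.
Step 4 — Power factor: PF = cos(φ) = Re(Z)/|Z| = 330/394.12 = 0.8373.
Step 5 — Type: Im(Z) = -215.5 ⇒ leading (phase φ = -33.1°).

PF = 0.8373 (leading, φ = -33.1°)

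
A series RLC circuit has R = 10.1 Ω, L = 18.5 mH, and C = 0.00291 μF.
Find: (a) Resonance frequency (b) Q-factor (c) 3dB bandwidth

Step 1 — Resonance condition Im(Z)=0 gives ω₀ = 1/√(LC).
Step 2 — ω₀ = 1/√(0.0185·2.91e-09) = 1.363e+05 rad/s.
Step 3 — f₀ = ω₀/(2π) = 2.169e+04 Hz.
Step 4 — Series Q: Q = ω₀L/R = 1.363e+05·0.0185/10.1 = 249.6.
Step 5 — 3dB bandwidth: Δω = ω₀/Q = 545.9 rad/s; BW = Δω/(2π) = 86.89 Hz.

(a) f₀ = 2.169e+04 Hz  (b) Q = 249.6  (c) BW = 86.89 Hz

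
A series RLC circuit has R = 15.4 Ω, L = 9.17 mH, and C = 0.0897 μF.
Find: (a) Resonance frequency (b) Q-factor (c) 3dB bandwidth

Step 1 — Resonance: ω₀ = 1/√(LC) = 1/√(0.00917·8.97e-08) = 3.487e+04 rad/s.
Step 2 — f₀ = ω₀/(2π) = 5549 Hz.
Step 3 — Series Q: Q = ω₀L/R = 3.487e+04·0.00917/15.4 = 20.76.
Step 4 — Bandwidth: Δω = ω₀/Q = 1679 rad/s; BW = Δω/(2π) = 267.3 Hz.

(a) f₀ = 5549 Hz  (b) Q = 20.76  (c) BW = 267.3 Hz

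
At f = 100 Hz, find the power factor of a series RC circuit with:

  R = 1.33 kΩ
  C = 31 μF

Step 1 — Angular frequency: ω = 2π·f = 2π·100 = 628.3 rad/s.
Step 2 — Component impedances:
  R: Z = R = 1330 Ω
  C: Z = 1/(jωC) = -j/(ω·C) = 0 - j51.34 Ω
Step 3 — Series combination: Z_total = R + C = 1330 - j51.34 Ω = 1331∠-2.2° Ω.
Step 4 — Power factor: PF = cos(φ) = Re(Z)/|Z| = 1330/1330.99 = 0.9993.
Step 5 — Type: Im(Z) = -51.34 ⇒ leading (phase φ = -2.2°).

PF = 0.9993 (leading, φ = -2.2°)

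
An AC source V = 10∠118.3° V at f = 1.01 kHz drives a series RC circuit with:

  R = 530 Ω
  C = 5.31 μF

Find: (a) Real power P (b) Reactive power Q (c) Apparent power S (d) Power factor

Step 1 — Angular frequency: ω = 2π·f = 2π·1010 = 6346 rad/s.
Step 2 — Component impedances:
  R: Z = R = 530 Ω
  C: Z = 1/(jωC) = -j/(ω·C) = 0 - j29.68 Ω
Step 3 — Series combination: Z_total = R + C = 530 - j29.68 Ω = 530.8∠-3.2° Ω.
Step 4 — Source phasor: V = 10∠118.3° V = -4.741 + j8.805 V.
Step 5 — Current: I = V / Z = -0.009844 + j0.01606 A = 0.01884∠121.5° A.
Step 6 — Complex power: S = V·I* = 0.1881 - j0.01053 VA.
Step 7 — Real power: P = Re(S) = 0.1881 W.
Step 8 — Reactive power: Q = Im(S) = -0.01053 VAR.
Step 9 — Apparent power: |S| = 0.1884 VA.
Step 10 — Power factor: PF = P/|S| = 0.9984 (leading).

(a) P = 0.1881 W  (b) Q = -0.01053 VAR  (c) S = 0.1884 VA  (d) PF = 0.9984 (leading)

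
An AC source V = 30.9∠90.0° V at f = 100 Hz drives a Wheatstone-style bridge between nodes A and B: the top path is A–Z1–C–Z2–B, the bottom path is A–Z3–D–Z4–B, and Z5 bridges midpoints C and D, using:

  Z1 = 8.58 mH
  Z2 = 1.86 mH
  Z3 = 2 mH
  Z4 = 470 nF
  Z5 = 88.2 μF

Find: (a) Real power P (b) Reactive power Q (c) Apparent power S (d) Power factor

Step 1 — Angular frequency: ω = 2π·f = 2π·100 = 628.3 rad/s.
Step 2 — Component impedances:
  Z1: Z = jωL = j·628.3·0.00858 = 0 + j5.391 Ω
  Z2: Z = jωL = j·628.3·0.00186 = 0 + j1.169 Ω
  Z3: Z = jωL = j·628.3·0.002 = 0 + j1.257 Ω
  Z4: Z = 1/(jωC) = -j/(ω·C) = 0 - j3386 Ω
  Z5: Z = 1/(jωC) = -j/(ω·C) = 0 - j18.04 Ω
Step 3 — Bridge requires nodal analysis (the Z5 bridge couples midpoints C and D, so the two paths cannot be reduced to a simple series/parallel combination). Setting node B to ground and injecting 1 A at node A, the 3-node admittance system at A, C, D solves to V_A = Z_AB = 0 + j9.138 Ω = 9.138∠90.0° Ω.
Step 4 — Source phasor: V = 30.9∠90.0° V = 0 + j30.9 V.
Step 5 — Current: I = V / Z = 3.382 A = 3.382∠-0.0° A.
Step 6 — Complex power: S = V·I* = 0 + j104.5 VA.
Step 7 — Real power: P = Re(S) = 0 W.
Step 8 — Reactive power: Q = Im(S) = 104.5 VAR.
Step 9 — Apparent power: |S| = 104.5 VA.
Step 10 — Power factor: PF = P/|S| = 0 (lagging).

(a) P = 0 W  (b) Q = 104.5 VAR  (c) S = 104.5 VA  (d) PF = 0 (lagging)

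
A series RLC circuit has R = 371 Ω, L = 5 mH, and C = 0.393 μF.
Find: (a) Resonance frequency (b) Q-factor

Step 1 — Resonance condition Im(Z)=0 gives ω₀ = 1/√(LC).
Step 2 — ω₀ = 1/√(0.005·3.93e-07) = 2.256e+04 rad/s.
Step 3 — f₀ = ω₀/(2π) = 3590 Hz.
Step 4 — Series Q: Q = ω₀L/R = 2.256e+04·0.005/371 = 0.304.

(a) f₀ = 3590 Hz  (b) Q = 0.304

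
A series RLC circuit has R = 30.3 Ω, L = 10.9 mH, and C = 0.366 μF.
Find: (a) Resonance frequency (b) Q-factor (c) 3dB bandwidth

Step 1 — Resonance condition Im(Z)=0 gives ω₀ = 1/√(LC).
Step 2 — ω₀ = 1/√(0.0109·3.66e-07) = 1.583e+04 rad/s.
Step 3 — f₀ = ω₀/(2π) = 2520 Hz.
Step 4 — Series Q: Q = ω₀L/R = 1.583e+04·0.0109/30.3 = 5.695.
Step 5 — 3dB bandwidth: Δω = ω₀/Q = 2780 rad/s; BW = Δω/(2π) = 442.4 Hz.

(a) f₀ = 2520 Hz  (b) Q = 5.695  (c) BW = 442.4 Hz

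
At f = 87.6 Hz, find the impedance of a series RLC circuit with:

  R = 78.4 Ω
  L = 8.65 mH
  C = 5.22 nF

Step 1 — Angular frequency: ω = 2π·f = 2π·87.6 = 550.4 rad/s.
Step 2 — Component impedances:
  R: Z = R = 78.4 Ω
  L: Z = jωL = j·550.4·0.00865 = 0 + j4.761 Ω
  C: Z = 1/(jωC) = -j/(ω·C) = 0 - j3.481e+05 Ω
Step 3 — Series combination: Z_total = R + L + C = 78.4 - j3.48e+05 Ω = 3.48e+05∠-90.0° Ω.

Z = 78.4 - j3.48e+05 Ω = 3.48e+05∠-90.0° Ω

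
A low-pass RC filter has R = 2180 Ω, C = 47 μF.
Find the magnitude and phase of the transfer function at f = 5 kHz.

Step 1 — Angular frequency: ω = 2π·5000 = 3.142e+04 rad/s.
Step 2 — Transfer function: H(jω) = 1/(1 + jωRC).
Step 3 — Denominator: 1 + jωRC = 1 + j·3.142e+04·2180·4.7e-05 = 1 + j3219.
Step 4 — H = 9.651e-08 - j0.0003107.
Step 5 — Magnitude: |H| = 0.0003107 (-70.2 dB); phase: φ = -90.0°.

|H| = 0.0003107 (-70.2 dB), φ = -90.0°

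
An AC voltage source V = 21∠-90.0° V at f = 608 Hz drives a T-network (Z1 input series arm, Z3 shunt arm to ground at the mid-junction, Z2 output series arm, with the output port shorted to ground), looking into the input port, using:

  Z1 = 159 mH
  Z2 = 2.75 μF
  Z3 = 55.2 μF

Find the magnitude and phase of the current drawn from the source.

Step 1 — Angular frequency: ω = 2π·f = 2π·608 = 3820 rad/s.
Step 2 — Component impedances:
  Z1: Z = jωL = j·3820·0.159 = 0 + j607.4 Ω
  Z2: Z = 1/(jωC) = -j/(ω·C) = 0 - j95.19 Ω
  Z3: Z = 1/(jωC) = -j/(ω·C) = 0 - j4.742 Ω
Step 3 — With the output port shorted to ground, the output series arm Z2 runs from the junction to ground; the shunt arm Z3 also runs from the junction to ground. They appear in parallel: Z3 || Z2 = 0 - j4.517 Ω.
Step 4 — Series with input arm Z1: Z_in = Z1 + (Z3 || Z2) = 0 + j602.9 Ω = 602.9∠90.0° Ω.
Step 5 — Source phasor: V = 21∠-90.0° V = 0 - j21 V.
Step 6 — Ohm's law: I = V / Z_total = (0 - j21) / (0 + j602.9) = -0.03483 A.
Step 7 — Convert to polar: |I| = 0.03483 A, ∠I = -180.0°.

I = 0.03483∠-180.0° A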